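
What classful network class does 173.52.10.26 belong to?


First octet: 173
Binary: 10101101
10xxxxxx -> Class B (128-191)
Class B, default mask 255.255.0.0 (/16)


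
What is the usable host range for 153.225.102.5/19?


Network: 153.225.96.0
Broadcast: 153.225.127.255
First usable = network + 1
Last usable = broadcast - 1
Range: 153.225.96.1 to 153.225.127.254


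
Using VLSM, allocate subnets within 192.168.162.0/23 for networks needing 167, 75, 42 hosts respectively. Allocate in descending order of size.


167 hosts -> /24 (254 usable): 192.168.162.0/24
75 hosts -> /25 (126 usable): 192.168.163.0/25
42 hosts -> /26 (62 usable): 192.168.163.128/26
Allocation: 192.168.162.0/24 (167 hosts, 254 usable); 192.168.163.0/25 (75 hosts, 126 usable); 192.168.163.128/26 (42 hosts, 62 usable)


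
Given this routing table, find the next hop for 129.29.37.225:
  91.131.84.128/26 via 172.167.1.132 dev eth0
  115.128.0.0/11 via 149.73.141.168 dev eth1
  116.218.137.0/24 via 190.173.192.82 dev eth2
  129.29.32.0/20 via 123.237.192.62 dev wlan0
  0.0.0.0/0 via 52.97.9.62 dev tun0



Longest prefix match for 129.29.37.225:
  /26 91.131.84.128: no
  /11 115.128.0.0: no
  /24 116.218.137.0: no
  /20 129.29.32.0: MATCH
  /0 0.0.0.0: MATCH
Selected: next-hop 123.237.192.62 via wlan0 (matched /20)


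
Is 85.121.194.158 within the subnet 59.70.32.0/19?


Subnet network: 59.70.32.0
Test IP AND mask: 85.121.192.0
No, 85.121.194.158 is not in 59.70.32.0/19


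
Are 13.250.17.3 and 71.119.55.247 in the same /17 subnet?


Mask: 255.255.128.0
13.250.17.3 AND mask = 13.250.0.0
71.119.55.247 AND mask = 71.119.0.0
No, different subnets (13.250.0.0 vs 71.119.0.0)


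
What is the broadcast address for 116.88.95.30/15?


Network: 116.88.0.0/15
Host bits = 17
Set all host bits to 1:
Broadcast: 116.89.255.255


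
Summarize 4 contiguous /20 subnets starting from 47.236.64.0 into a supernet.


Original prefix: /20
Number of subnets: 4 = 2^2
New prefix = 20 - 2 = 18
Supernet: 47.236.64.0/18


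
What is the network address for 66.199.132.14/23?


IP:   01000010.11000111.10000100.00001110
Mask: 11111111.11111111.11111110.00000000
AND operation:
Net:  01000010.11000111.10000100.00000000
Network: 66.199.132.0/23


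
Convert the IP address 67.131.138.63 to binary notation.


67 = 01000011
131 = 10000011
138 = 10001010
63 = 00111111
Binary: 01000011.10000011.10001010.00111111


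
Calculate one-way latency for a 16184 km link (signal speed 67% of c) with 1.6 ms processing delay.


Speed = 0.67 * 3e5 km/s = 201000 km/s
Propagation delay = 16184 / 201000 = 0.0805 s = 80.5174 ms
Processing delay = 1.6 ms
Total one-way latency = 82.1174 ms


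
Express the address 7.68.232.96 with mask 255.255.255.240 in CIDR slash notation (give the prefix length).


Binary: 11111111.11111111.11111111.11110000
Count leading 1s
Prefix: /28


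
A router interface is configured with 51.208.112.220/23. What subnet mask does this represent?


/23 means 23 network bits, 9 host bits
Binary: 11111111111111111111111000000000
Mask: 255.255.254.0


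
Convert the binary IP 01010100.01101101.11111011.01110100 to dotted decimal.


01010100 = 84
01101101 = 109
11111011 = 251
01110100 = 116
IP: 84.109.251.116


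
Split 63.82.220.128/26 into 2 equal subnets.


New prefix = 26 + 1 = 27
Each subnet has 32 addresses
  63.82.220.128/27
  63.82.220.160/27
Subnets: 63.82.220.128/27, 63.82.220.160/27


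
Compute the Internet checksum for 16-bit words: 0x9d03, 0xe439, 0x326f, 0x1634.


Sum all words (with carry folding):
+ 0x9d03 = 0x9d03
+ 0xe439 = 0x813d
+ 0x326f = 0xb3ac
+ 0x1634 = 0xc9e0
One's complement: ~0xc9e0
Checksum = 0x361f


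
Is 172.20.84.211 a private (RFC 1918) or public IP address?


RFC 1918 private ranges:
  10.0.0.0/8 (10.0.0.0 - 10.255.255.255)
  172.16.0.0/12 (172.16.0.0 - 172.31.255.255)
  192.168.0.0/16 (192.168.0.0 - 192.168.255.255)
Private (in 172.16.0.0/12)


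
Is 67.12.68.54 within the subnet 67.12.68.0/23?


Subnet network: 67.12.68.0
Test IP AND mask: 67.12.68.0
Yes, 67.12.68.54 is in 67.12.68.0/23


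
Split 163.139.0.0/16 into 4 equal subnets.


New prefix = 16 + 2 = 18
Each subnet has 16384 addresses
  163.139.0.0/18
  163.139.64.0/18
  163.139.128.0/18
  163.139.192.0/18
Subnets: 163.139.0.0/18, 163.139.64.0/18, 163.139.128.0/18, 163.139.192.0/18


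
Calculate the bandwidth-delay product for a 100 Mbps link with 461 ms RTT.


BDP = bandwidth * RTT
= 100 Mbps * 461 ms
= 100 * 1e6 * 461 / 1000 bits
= 46100000 bits
= 5762500 bytes
= 5627.4414 KB
BDP = 46100000 bits (5762500 bytes)


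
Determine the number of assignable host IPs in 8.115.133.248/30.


Host bits = 32 - 30 = 2
Total addresses = 2^2 = 4
Usable = total - 2 (network and broadcast)
Usable hosts: 2


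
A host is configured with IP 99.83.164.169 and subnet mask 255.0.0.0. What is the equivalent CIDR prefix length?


Binary: 11111111.00000000.00000000.00000000
Count leading 1s
Prefix: /8


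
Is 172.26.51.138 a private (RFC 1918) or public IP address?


RFC 1918 private ranges:
  10.0.0.0/8 (10.0.0.0 - 10.255.255.255)
  172.16.0.0/12 (172.16.0.0 - 172.31.255.255)
  192.168.0.0/16 (192.168.0.0 - 192.168.255.255)
Private (in 172.16.0.0/12)


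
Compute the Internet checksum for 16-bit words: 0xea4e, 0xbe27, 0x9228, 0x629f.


Sum all words (with carry folding):
+ 0xea4e = 0xea4e
+ 0xbe27 = 0xa876
+ 0x9228 = 0x3a9f
+ 0x629f = 0x9d3e
One's complement: ~0x9d3e
Checksum = 0x62c1


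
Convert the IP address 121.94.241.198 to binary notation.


121 = 01111001
94 = 01011110
241 = 11110001
198 = 11000110
Binary: 01111001.01011110.11110001.11000110


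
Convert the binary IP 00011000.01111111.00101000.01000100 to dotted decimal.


00011000 = 24
01111111 = 127
00101000 = 40
01000100 = 68
IP: 24.127.40.68


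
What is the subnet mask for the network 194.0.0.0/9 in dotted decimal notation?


/9 means 9 network bits, 23 host bits
Binary: 11111111100000000000000000000000
Mask: 255.128.0.0


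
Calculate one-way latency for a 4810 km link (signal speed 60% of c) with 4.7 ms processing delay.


Speed = 0.6 * 3e5 km/s = 180000 km/s
Propagation delay = 4810 / 180000 = 0.0267 s = 26.7222 ms
Processing delay = 4.7 ms
Total one-way latency = 31.4222 ms


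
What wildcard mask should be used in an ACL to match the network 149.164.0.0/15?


Subnet mask: 255.254.0.0
Wildcard = 255.255.255.255 - subnet mask
255 - 255 = 0
255 - 254 = 1
255 - 0 = 255
255 - 0 = 255
Wildcard: 0.1.255.255


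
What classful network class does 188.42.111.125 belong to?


First octet: 188
Binary: 10111100
10xxxxxx -> Class B (128-191)
Class B, default mask 255.255.0.0 (/16)


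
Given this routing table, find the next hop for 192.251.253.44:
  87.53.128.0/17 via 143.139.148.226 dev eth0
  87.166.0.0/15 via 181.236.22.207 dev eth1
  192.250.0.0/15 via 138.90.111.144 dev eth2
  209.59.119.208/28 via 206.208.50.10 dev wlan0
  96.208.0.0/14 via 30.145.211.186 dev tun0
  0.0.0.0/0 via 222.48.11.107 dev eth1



Longest prefix match for 192.251.253.44:
  /17 87.53.128.0: no
  /15 87.166.0.0: no
  /15 192.250.0.0: MATCH
  /28 209.59.119.208: no
  /14 96.208.0.0: no
  /0 0.0.0.0: MATCH
Selected: next-hop 138.90.111.144 via eth2 (matched /15)


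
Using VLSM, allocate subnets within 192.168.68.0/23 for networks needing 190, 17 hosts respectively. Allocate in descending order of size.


190 hosts -> /24 (254 usable): 192.168.68.0/24
17 hosts -> /27 (30 usable): 192.168.69.0/27
Allocation: 192.168.68.0/24 (190 hosts, 254 usable); 192.168.69.0/27 (17 hosts, 30 usable)


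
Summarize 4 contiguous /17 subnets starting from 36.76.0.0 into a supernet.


Original prefix: /17
Number of subnets: 4 = 2^2
New prefix = 17 - 2 = 15
Supernet: 36.76.0.0/15


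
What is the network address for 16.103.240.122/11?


IP:   00010000.01100111.11110000.01111010
Mask: 11111111.11100000.00000000.00000000
AND operation:
Net:  00010000.01100000.00000000.00000000
Network: 16.96.0.0/11


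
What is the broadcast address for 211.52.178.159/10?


Network: 211.0.0.0/10
Host bits = 22
Set all host bits to 1:
Broadcast: 211.63.255.255


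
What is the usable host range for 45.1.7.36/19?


Network: 45.1.0.0
Broadcast: 45.1.31.255
First usable = network + 1
Last usable = broadcast - 1
Range: 45.1.0.1 to 45.1.31.254


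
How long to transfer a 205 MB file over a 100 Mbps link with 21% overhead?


Effective throughput = 100 * (1 - 21/100) = 79 Mbps
File size in Mb = 205 * 8 = 1640 Mb
Time = 1640 / 79
Time = 20.7595 seconds


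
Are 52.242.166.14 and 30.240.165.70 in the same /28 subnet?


Mask: 255.255.255.240
52.242.166.14 AND mask = 52.242.166.0
30.240.165.70 AND mask = 30.240.165.64
No, different subnets (52.242.166.0 vs 30.240.165.64)


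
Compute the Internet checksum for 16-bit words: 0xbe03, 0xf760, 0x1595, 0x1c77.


Sum all words (with carry folding):
+ 0xbe03 = 0xbe03
+ 0xf760 = 0xb564
+ 0x1595 = 0xcaf9
+ 0x1c77 = 0xe770
One's complement: ~0xe770
Checksum = 0x188f


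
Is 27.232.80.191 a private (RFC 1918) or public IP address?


RFC 1918 private ranges:
  10.0.0.0/8 (10.0.0.0 - 10.255.255.255)
  172.16.0.0/12 (172.16.0.0 - 172.31.255.255)
  192.168.0.0/16 (192.168.0.0 - 192.168.255.255)
Public (not in any RFC 1918 range)


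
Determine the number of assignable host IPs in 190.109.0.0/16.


Host bits = 32 - 16 = 16
Total addresses = 2^16 = 65536
Usable = total - 2 (network and broadcast)
Usable hosts: 65534


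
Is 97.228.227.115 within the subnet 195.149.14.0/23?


Subnet network: 195.149.14.0
Test IP AND mask: 97.228.226.0
No, 97.228.227.115 is not in 195.149.14.0/23


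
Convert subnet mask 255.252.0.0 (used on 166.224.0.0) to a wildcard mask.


Subnet mask: 255.252.0.0
Wildcard = 255.255.255.255 - subnet mask
255 - 255 = 0
255 - 252 = 3
255 - 0 = 255
255 - 0 = 255
Wildcard: 0.3.255.255


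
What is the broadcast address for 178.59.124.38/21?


Network: 178.59.120.0/21
Host bits = 11
Set all host bits to 1:
Broadcast: 178.59.127.255


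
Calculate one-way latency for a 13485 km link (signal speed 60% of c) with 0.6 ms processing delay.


Speed = 0.6 * 3e5 km/s = 180000 km/s
Propagation delay = 13485 / 180000 = 0.0749 s = 74.9167 ms
Processing delay = 0.6 ms
Total one-way latency = 75.5167 ms


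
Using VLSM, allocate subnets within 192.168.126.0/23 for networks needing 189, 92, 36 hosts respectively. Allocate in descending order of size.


189 hosts -> /24 (254 usable): 192.168.126.0/24
92 hosts -> /25 (126 usable): 192.168.127.0/25
36 hosts -> /26 (62 usable): 192.168.127.128/26
Allocation: 192.168.126.0/24 (189 hosts, 254 usable); 192.168.127.0/25 (92 hosts, 126 usable); 192.168.127.128/26 (36 hosts, 62 usable)


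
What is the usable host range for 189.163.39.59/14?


Network: 189.160.0.0
Broadcast: 189.163.255.255
First usable = network + 1
Last usable = broadcast - 1
Range: 189.160.0.1 to 189.163.255.254


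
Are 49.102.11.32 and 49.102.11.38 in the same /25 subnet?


Mask: 255.255.255.128
49.102.11.32 AND mask = 49.102.11.0
49.102.11.38 AND mask = 49.102.11.0
Yes, same subnet (49.102.11.0)


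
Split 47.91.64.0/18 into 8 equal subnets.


New prefix = 18 + 3 = 21
Each subnet has 2048 addresses
  47.91.64.0/21
  47.91.72.0/21
  47.91.80.0/21
  47.91.88.0/21
  47.91.96.0/21
  47.91.104.0/21
  47.91.112.0/21
  47.91.120.0/21
Subnets: 47.91.64.0/21, 47.91.72.0/21, 47.91.80.0/21, 47.91.88.0/21, 47.91.96.0/21, 47.91.104.0/21, 47.91.112.0/21, 47.91.120.0/21


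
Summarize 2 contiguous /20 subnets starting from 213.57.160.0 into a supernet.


Original prefix: /20
Number of subnets: 2 = 2^1
New prefix = 20 - 1 = 19
Supernet: 213.57.160.0/19


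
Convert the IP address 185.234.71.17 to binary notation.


185 = 10111001
234 = 11101010
71 = 01000111
17 = 00010001
Binary: 10111001.11101010.01000111.00010001


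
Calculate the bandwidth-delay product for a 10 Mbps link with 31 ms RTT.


BDP = bandwidth * RTT
= 10 Mbps * 31 ms
= 10 * 1e6 * 31 / 1000 bits
= 310000 bits
= 38750 bytes
= 37.8418 KB
BDP = 310000 bits (38750 bytes)


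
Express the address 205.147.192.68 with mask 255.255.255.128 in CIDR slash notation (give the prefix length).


Binary: 11111111.11111111.11111111.10000000
Count leading 1s
Prefix: /25


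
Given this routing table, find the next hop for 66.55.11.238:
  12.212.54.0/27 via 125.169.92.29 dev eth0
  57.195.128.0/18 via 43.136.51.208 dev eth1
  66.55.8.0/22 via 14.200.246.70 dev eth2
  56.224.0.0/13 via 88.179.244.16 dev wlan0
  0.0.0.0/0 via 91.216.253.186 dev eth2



Longest prefix match for 66.55.11.238:
  /27 12.212.54.0: no
  /18 57.195.128.0: no
  /22 66.55.8.0: MATCH
  /13 56.224.0.0: no
  /0 0.0.0.0: MATCH
Selected: next-hop 14.200.246.70 via eth2 (matched /22)


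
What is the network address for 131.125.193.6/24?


IP:   10000011.01111101.11000001.00000110
Mask: 11111111.11111111.11111111.00000000
AND operation:
Net:  10000011.01111101.11000001.00000000
Network: 131.125.193.0/24


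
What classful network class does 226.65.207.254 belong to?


First octet: 226
Binary: 11100010
1110xxxx -> Class D (224-239)
Class D (multicast), default mask N/A


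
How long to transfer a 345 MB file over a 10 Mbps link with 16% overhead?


Effective throughput = 10 * (1 - 16/100) = 8.4 Mbps
File size in Mb = 345 * 8 = 2760 Mb
Time = 2760 / 8.4
Time = 328.5714 seconds


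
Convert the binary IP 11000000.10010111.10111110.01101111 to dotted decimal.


11000000 = 192
10010111 = 151
10111110 = 190
01101111 = 111
IP: 192.151.190.111


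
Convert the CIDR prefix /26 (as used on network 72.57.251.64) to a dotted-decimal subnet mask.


/26 means 26 network bits, 6 host bits
Binary: 11111111111111111111111111000000
Mask: 255.255.255.192


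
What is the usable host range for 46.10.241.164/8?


Network: 46.0.0.0
Broadcast: 46.255.255.255
First usable = network + 1
Last usable = broadcast - 1
Range: 46.0.0.1 to 46.255.255.254


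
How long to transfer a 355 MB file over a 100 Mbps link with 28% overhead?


Effective throughput = 100 * (1 - 28/100) = 72 Mbps
File size in Mb = 355 * 8 = 2840 Mb
Time = 2840 / 72
Time = 39.4444 seconds


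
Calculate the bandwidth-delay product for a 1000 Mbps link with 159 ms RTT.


BDP = bandwidth * RTT
= 1000 Mbps * 159 ms
= 1000 * 1e6 * 159 / 1000 bits
= 159000000 bits
= 19875000 bytes
= 19409.1797 KB
BDP = 159000000 bits (19875000 bytes)


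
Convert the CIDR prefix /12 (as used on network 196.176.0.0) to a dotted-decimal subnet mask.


/12 means 12 network bits, 20 host bits
Binary: 11111111111100000000000000000000
Mask: 255.240.0.0


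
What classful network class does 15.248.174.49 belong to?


First octet: 15
Binary: 00001111
0xxxxxxx -> Class A (1-126)
Class A, default mask 255.0.0.0 (/8)


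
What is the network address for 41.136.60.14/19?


IP:   00101001.10001000.00111100.00001110
Mask: 11111111.11111111.11100000.00000000
AND operation:
Net:  00101001.10001000.00100000.00000000
Network: 41.136.32.0/19


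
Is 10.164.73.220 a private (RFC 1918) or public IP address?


RFC 1918 private ranges:
  10.0.0.0/8 (10.0.0.0 - 10.255.255.255)
  172.16.0.0/12 (172.16.0.0 - 172.31.255.255)
  192.168.0.0/16 (192.168.0.0 - 192.168.255.255)
Private (in 10.0.0.0/8)


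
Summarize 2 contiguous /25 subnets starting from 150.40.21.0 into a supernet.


Original prefix: /25
Number of subnets: 2 = 2^1
New prefix = 25 - 1 = 24
Supernet: 150.40.21.0/24


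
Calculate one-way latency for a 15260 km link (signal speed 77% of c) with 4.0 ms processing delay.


Speed = 0.77 * 3e5 km/s = 231000 km/s
Propagation delay = 15260 / 231000 = 0.0661 s = 66.0606 ms
Processing delay = 4.0 ms
Total one-way latency = 70.0606 ms


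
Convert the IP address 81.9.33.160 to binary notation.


81 = 01010001
9 = 00001001
33 = 00100001
160 = 10100000
Binary: 01010001.00001001.00100001.10100000


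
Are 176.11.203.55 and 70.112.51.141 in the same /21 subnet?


Mask: 255.255.248.0
176.11.203.55 AND mask = 176.11.200.0
70.112.51.141 AND mask = 70.112.48.0
No, different subnets (176.11.200.0 vs 70.112.48.0)


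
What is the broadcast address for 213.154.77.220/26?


Network: 213.154.77.192/26
Host bits = 6
Set all host bits to 1:
Broadcast: 213.154.77.255


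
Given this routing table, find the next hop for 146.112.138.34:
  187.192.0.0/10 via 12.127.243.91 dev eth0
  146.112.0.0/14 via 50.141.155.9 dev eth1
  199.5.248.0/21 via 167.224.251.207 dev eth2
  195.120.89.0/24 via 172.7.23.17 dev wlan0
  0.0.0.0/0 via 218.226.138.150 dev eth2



Longest prefix match for 146.112.138.34:
  /10 187.192.0.0: no
  /14 146.112.0.0: MATCH
  /21 199.5.248.0: no
  /24 195.120.89.0: no
  /0 0.0.0.0: MATCH
Selected: next-hop 50.141.155.9 via eth1 (matched /14)


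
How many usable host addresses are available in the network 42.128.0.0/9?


Host bits = 32 - 9 = 23
Total addresses = 2^23 = 8388608
Usable = total - 2 (network and broadcast)
Usable hosts: 8388606


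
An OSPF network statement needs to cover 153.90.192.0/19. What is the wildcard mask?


Subnet mask: 255.255.224.0
Wildcard = 255.255.255.255 - subnet mask
255 - 255 = 0
255 - 255 = 0
255 - 224 = 31
255 - 0 = 255
Wildcard: 0.0.31.255


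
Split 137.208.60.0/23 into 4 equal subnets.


New prefix = 23 + 2 = 25
Each subnet has 128 addresses
  137.208.60.0/25
  137.208.60.128/25
  137.208.61.0/25
  137.208.61.128/25
Subnets: 137.208.60.0/25, 137.208.60.128/25, 137.208.61.0/25, 137.208.61.128/25


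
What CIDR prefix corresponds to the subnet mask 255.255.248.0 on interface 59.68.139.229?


Binary: 11111111.11111111.11111000.00000000
Count leading 1s
Prefix: /21


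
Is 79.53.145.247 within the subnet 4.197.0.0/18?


Subnet network: 4.197.0.0
Test IP AND mask: 79.53.128.0
No, 79.53.145.247 is not in 4.197.0.0/18


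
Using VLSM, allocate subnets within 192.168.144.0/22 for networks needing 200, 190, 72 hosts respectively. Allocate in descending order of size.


200 hosts -> /24 (254 usable): 192.168.144.0/24
190 hosts -> /24 (254 usable): 192.168.145.0/24
72 hosts -> /25 (126 usable): 192.168.146.0/25
Allocation: 192.168.144.0/24 (200 hosts, 254 usable); 192.168.145.0/24 (190 hosts, 254 usable); 192.168.146.0/25 (72 hosts, 126 usable)


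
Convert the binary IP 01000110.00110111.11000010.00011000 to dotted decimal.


01000110 = 70
00110111 = 55
11000010 = 194
00011000 = 24
IP: 70.55.194.24


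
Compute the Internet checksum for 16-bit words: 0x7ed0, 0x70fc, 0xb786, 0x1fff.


Sum all words (with carry folding):
+ 0x7ed0 = 0x7ed0
+ 0x70fc = 0xefcc
+ 0xb786 = 0xa753
+ 0x1fff = 0xc752
One's complement: ~0xc752
Checksum = 0x38ad


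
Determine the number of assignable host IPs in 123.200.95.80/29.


Host bits = 32 - 29 = 3
Total addresses = 2^3 = 8
Usable = total - 2 (network and broadcast)
Usable hosts: 6


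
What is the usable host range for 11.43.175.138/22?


Network: 11.43.172.0
Broadcast: 11.43.175.255
First usable = network + 1
Last usable = broadcast - 1
Range: 11.43.172.1 to 11.43.175.254


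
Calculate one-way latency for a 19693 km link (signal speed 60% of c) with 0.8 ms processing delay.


Speed = 0.6 * 3e5 km/s = 180000 km/s
Propagation delay = 19693 / 180000 = 0.1094 s = 109.4056 ms
Processing delay = 0.8 ms
Total one-way latency = 110.2056 ms


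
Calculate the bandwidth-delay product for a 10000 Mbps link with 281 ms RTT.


BDP = bandwidth * RTT
= 10000 Mbps * 281 ms
= 10000 * 1e6 * 281 / 1000 bits
= 2810000000 bits
= 351250000 bytes
= 343017.5781 KB
BDP = 2810000000 bits (351250000 bytes)


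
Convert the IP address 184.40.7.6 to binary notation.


184 = 10111000
40 = 00101000
7 = 00000111
6 = 00000110
Binary: 10111000.00101000.00000111.00000110


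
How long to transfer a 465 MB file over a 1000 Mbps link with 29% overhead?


Effective throughput = 1000 * (1 - 29/100) = 710 Mbps
File size in Mb = 465 * 8 = 3720 Mb
Time = 3720 / 710
Time = 5.2394 seconds


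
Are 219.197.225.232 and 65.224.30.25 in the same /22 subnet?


Mask: 255.255.252.0
219.197.225.232 AND mask = 219.197.224.0
65.224.30.25 AND mask = 65.224.28.0
No, different subnets (219.197.224.0 vs 65.224.28.0)


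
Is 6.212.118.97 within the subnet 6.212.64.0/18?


Subnet network: 6.212.64.0
Test IP AND mask: 6.212.64.0
Yes, 6.212.118.97 is in 6.212.64.0/18


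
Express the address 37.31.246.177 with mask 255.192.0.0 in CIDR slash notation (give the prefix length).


Binary: 11111111.11000000.00000000.00000000
Count leading 1s
Prefix: /10


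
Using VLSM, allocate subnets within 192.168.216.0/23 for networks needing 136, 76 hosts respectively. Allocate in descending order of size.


136 hosts -> /24 (254 usable): 192.168.216.0/24
76 hosts -> /25 (126 usable): 192.168.217.0/25
Allocation: 192.168.216.0/24 (136 hosts, 254 usable); 192.168.217.0/25 (76 hosts, 126 usable)


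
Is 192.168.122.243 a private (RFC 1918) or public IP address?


RFC 1918 private ranges:
  10.0.0.0/8 (10.0.0.0 - 10.255.255.255)
  172.16.0.0/12 (172.16.0.0 - 172.31.255.255)
  192.168.0.0/16 (192.168.0.0 - 192.168.255.255)
Private (in 192.168.0.0/16)


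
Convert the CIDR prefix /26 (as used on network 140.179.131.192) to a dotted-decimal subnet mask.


/26 means 26 network bits, 6 host bits
Binary: 11111111111111111111111111000000
Mask: 255.255.255.192


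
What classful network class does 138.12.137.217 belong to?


First octet: 138
Binary: 10001010
10xxxxxx -> Class B (128-191)
Class B, default mask 255.255.0.0 (/16)


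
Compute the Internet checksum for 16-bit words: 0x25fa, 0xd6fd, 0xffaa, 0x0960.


Sum all words (with carry folding):
+ 0x25fa = 0x25fa
+ 0xd6fd = 0xfcf7
+ 0xffaa = 0xfca2
+ 0x0960 = 0x0603
One's complement: ~0x0603
Checksum = 0xf9fc


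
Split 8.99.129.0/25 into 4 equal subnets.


New prefix = 25 + 2 = 27
Each subnet has 32 addresses
  8.99.129.0/27
  8.99.129.32/27
  8.99.129.64/27
  8.99.129.96/27
Subnets: 8.99.129.0/27, 8.99.129.32/27, 8.99.129.64/27, 8.99.129.96/27


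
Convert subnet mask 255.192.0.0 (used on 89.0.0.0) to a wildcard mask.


Subnet mask: 255.192.0.0
Wildcard = 255.255.255.255 - subnet mask
255 - 255 = 0
255 - 192 = 63
255 - 0 = 255
255 - 0 = 255
Wildcard: 0.63.255.255


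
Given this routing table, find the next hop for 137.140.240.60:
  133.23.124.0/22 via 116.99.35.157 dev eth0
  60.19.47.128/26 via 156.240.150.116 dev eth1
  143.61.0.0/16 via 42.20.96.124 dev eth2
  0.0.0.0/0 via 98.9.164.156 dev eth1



Longest prefix match for 137.140.240.60:
  /22 133.23.124.0: no
  /26 60.19.47.128: no
  /16 143.61.0.0: no
  /0 0.0.0.0: MATCH
Selected: next-hop 98.9.164.156 via eth1 (matched /0)


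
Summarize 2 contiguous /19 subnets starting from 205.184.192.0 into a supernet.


Original prefix: /19
Number of subnets: 2 = 2^1
New prefix = 19 - 1 = 18
Supernet: 205.184.192.0/18


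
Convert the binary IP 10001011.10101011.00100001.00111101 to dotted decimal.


10001011 = 139
10101011 = 171
00100001 = 33
00111101 = 61
IP: 139.171.33.61


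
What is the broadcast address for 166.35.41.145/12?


Network: 166.32.0.0/12
Host bits = 20
Set all host bits to 1:
Broadcast: 166.47.255.255


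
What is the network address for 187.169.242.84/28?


IP:   10111011.10101001.11110010.01010100
Mask: 11111111.11111111.11111111.11110000
AND operation:
Net:  10111011.10101001.11110010.01010000
Network: 187.169.242.80/28


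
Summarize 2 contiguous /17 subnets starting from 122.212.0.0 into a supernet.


Original prefix: /17
Number of subnets: 2 = 2^1
New prefix = 17 - 1 = 16
Supernet: 122.212.0.0/16


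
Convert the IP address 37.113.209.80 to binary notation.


37 = 00100101
113 = 01110001
209 = 11010001
80 = 01010000
Binary: 00100101.01110001.11010001.01010000


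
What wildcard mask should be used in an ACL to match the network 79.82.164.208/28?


Subnet mask: 255.255.255.240
Wildcard = 255.255.255.255 - subnet mask
255 - 255 = 0
255 - 255 = 0
255 - 255 = 0
255 - 240 = 15
Wildcard: 0.0.0.15


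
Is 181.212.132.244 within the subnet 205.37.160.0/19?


Subnet network: 205.37.160.0
Test IP AND mask: 181.212.128.0
No, 181.212.132.244 is not in 205.37.160.0/19


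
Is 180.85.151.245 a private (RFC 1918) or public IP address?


RFC 1918 private ranges:
  10.0.0.0/8 (10.0.0.0 - 10.255.255.255)
  172.16.0.0/12 (172.16.0.0 - 172.31.255.255)
  192.168.0.0/16 (192.168.0.0 - 192.168.255.255)
Public (not in any RFC 1918 range)


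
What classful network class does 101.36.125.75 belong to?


First octet: 101
Binary: 01100101
0xxxxxxx -> Class A (1-126)
Class A, default mask 255.0.0.0 (/8)


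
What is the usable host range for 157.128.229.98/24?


Network: 157.128.229.0
Broadcast: 157.128.229.255
First usable = network + 1
Last usable = broadcast - 1
Range: 157.128.229.1 to 157.128.229.254


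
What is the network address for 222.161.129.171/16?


IP:   11011110.10100001.10000001.10101011
Mask: 11111111.11111111.00000000.00000000
AND operation:
Net:  11011110.10100001.00000000.00000000
Network: 222.161.0.0/16


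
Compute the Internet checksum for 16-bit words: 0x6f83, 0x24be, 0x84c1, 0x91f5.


Sum all words (with carry folding):
+ 0x6f83 = 0x6f83
+ 0x24be = 0x9441
+ 0x84c1 = 0x1903
+ 0x91f5 = 0xaaf8
One's complement: ~0xaaf8
Checksum = 0x5507


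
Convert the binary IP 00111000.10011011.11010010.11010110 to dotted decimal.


00111000 = 56
10011011 = 155
11010010 = 210
11010110 = 214
IP: 56.155.210.214


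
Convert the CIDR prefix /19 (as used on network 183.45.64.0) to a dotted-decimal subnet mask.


/19 means 19 network bits, 13 host bits
Binary: 11111111111111111110000000000000
Mask: 255.255.224.0


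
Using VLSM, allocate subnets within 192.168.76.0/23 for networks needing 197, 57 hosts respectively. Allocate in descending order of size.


197 hosts -> /24 (254 usable): 192.168.76.0/24
57 hosts -> /26 (62 usable): 192.168.77.0/26
Allocation: 192.168.76.0/24 (197 hosts, 254 usable); 192.168.77.0/26 (57 hosts, 62 usable)


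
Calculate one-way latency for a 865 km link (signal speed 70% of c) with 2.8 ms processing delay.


Speed = 0.7 * 3e5 km/s = 210000 km/s
Propagation delay = 865 / 210000 = 0.0041 s = 4.119 ms
Processing delay = 2.8 ms
Total one-way latency = 6.919 ms


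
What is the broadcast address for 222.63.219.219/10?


Network: 222.0.0.0/10
Host bits = 22
Set all host bits to 1:
Broadcast: 222.63.255.255


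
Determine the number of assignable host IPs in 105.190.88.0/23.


Host bits = 32 - 23 = 9
Total addresses = 2^9 = 512
Usable = total - 2 (network and broadcast)
Usable hosts: 510


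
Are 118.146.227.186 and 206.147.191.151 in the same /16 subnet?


Mask: 255.255.0.0
118.146.227.186 AND mask = 118.146.0.0
206.147.191.151 AND mask = 206.147.0.0
No, different subnets (118.146.0.0 vs 206.147.0.0)


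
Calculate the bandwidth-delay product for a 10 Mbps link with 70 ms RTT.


BDP = bandwidth * RTT
= 10 Mbps * 70 ms
= 10 * 1e6 * 70 / 1000 bits
= 700000 bits
= 87500 bytes
= 85.4492 KB
BDP = 700000 bits (87500 bytes)


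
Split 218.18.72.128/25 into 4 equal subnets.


New prefix = 25 + 2 = 27
Each subnet has 32 addresses
  218.18.72.128/27
  218.18.72.160/27
  218.18.72.192/27
  218.18.72.224/27
Subnets: 218.18.72.128/27, 218.18.72.160/27, 218.18.72.192/27, 218.18.72.224/27


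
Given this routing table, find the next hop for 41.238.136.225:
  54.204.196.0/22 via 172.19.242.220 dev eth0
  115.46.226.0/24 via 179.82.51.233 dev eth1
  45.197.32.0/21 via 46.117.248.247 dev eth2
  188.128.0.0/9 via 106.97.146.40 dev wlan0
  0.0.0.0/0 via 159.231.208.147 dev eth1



Longest prefix match for 41.238.136.225:
  /22 54.204.196.0: no
  /24 115.46.226.0: no
  /21 45.197.32.0: no
  /9 188.128.0.0: no
  /0 0.0.0.0: MATCH
Selected: next-hop 159.231.208.147 via eth1 (matched /0)


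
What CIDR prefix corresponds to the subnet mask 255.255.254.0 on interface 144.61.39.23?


Binary: 11111111.11111111.11111110.00000000
Count leading 1s
Prefix: /23


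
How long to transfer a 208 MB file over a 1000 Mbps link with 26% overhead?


Effective throughput = 1000 * (1 - 26/100) = 740 Mbps
File size in Mb = 208 * 8 = 1664 Mb
Time = 1664 / 740
Time = 2.2486 seconds


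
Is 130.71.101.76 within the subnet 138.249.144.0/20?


Subnet network: 138.249.144.0
Test IP AND mask: 130.71.96.0
No, 130.71.101.76 is not in 138.249.144.0/20


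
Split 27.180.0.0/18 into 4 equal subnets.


New prefix = 18 + 2 = 20
Each subnet has 4096 addresses
  27.180.0.0/20
  27.180.16.0/20
  27.180.32.0/20
  27.180.48.0/20
Subnets: 27.180.0.0/20, 27.180.16.0/20, 27.180.32.0/20, 27.180.48.0/20


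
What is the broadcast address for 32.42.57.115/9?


Network: 32.0.0.0/9
Host bits = 23
Set all host bits to 1:
Broadcast: 32.127.255.255


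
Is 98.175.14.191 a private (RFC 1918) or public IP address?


RFC 1918 private ranges:
  10.0.0.0/8 (10.0.0.0 - 10.255.255.255)
  172.16.0.0/12 (172.16.0.0 - 172.31.255.255)
  192.168.0.0/16 (192.168.0.0 - 192.168.255.255)
Public (not in any RFC 1918 range)


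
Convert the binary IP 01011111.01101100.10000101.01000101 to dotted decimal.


01011111 = 95
01101100 = 108
10000101 = 133
01000101 = 69
IP: 95.108.133.69


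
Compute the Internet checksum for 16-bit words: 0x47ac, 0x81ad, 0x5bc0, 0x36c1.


Sum all words (with carry folding):
+ 0x47ac = 0x47ac
+ 0x81ad = 0xc959
+ 0x5bc0 = 0x251a
+ 0x36c1 = 0x5bdb
One's complement: ~0x5bdb
Checksum = 0xa424


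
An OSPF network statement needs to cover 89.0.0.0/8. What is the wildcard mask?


Subnet mask: 255.0.0.0
Wildcard = 255.255.255.255 - subnet mask
255 - 255 = 0
255 - 0 = 255
255 - 0 = 255
255 - 0 = 255
Wildcard: 0.255.255.255


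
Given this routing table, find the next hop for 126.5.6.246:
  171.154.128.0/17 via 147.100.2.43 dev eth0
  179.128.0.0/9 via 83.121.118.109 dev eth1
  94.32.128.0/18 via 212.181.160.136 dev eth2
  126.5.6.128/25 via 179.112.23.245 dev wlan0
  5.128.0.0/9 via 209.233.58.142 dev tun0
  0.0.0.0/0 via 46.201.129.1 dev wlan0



Longest prefix match for 126.5.6.246:
  /17 171.154.128.0: no
  /9 179.128.0.0: no
  /18 94.32.128.0: no
  /25 126.5.6.128: MATCH
  /9 5.128.0.0: no
  /0 0.0.0.0: MATCH
Selected: next-hop 179.112.23.245 via wlan0 (matched /25)


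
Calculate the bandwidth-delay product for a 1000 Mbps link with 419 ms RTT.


BDP = bandwidth * RTT
= 1000 Mbps * 419 ms
= 1000 * 1e6 * 419 / 1000 bits
= 419000000 bits
= 52375000 bytes
= 51147.4609 KB
BDP = 419000000 bits (52375000 bytes)


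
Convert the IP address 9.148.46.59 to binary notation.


9 = 00001001
148 = 10010100
46 = 00101110
59 = 00111011
Binary: 00001001.10010100.00101110.00111011


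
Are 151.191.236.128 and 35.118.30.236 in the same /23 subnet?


Mask: 255.255.254.0
151.191.236.128 AND mask = 151.191.236.0
35.118.30.236 AND mask = 35.118.30.0
No, different subnets (151.191.236.0 vs 35.118.30.0)


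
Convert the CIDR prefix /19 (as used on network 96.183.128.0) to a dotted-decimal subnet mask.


/19 means 19 network bits, 13 host bits
Binary: 11111111111111111110000000000000
Mask: 255.255.224.0


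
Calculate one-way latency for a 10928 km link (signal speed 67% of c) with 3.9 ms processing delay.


Speed = 0.67 * 3e5 km/s = 201000 km/s
Propagation delay = 10928 / 201000 = 0.0544 s = 54.3682 ms
Processing delay = 3.9 ms
Total one-way latency = 58.2682 ms


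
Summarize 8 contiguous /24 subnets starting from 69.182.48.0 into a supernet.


Original prefix: /24
Number of subnets: 8 = 2^3
New prefix = 24 - 3 = 21
Supernet: 69.182.48.0/21


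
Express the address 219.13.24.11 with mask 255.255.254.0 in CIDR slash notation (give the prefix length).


Binary: 11111111.11111111.11111110.00000000
Count leading 1s
Prefix: /23


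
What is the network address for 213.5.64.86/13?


IP:   11010101.00000101.01000000.01010110
Mask: 11111111.11111000.00000000.00000000
AND operation:
Net:  11010101.00000000.00000000.00000000
Network: 213.0.0.0/13


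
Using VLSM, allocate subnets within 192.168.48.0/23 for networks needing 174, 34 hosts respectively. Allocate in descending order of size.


174 hosts -> /24 (254 usable): 192.168.48.0/24
34 hosts -> /26 (62 usable): 192.168.49.0/26
Allocation: 192.168.48.0/24 (174 hosts, 254 usable); 192.168.49.0/26 (34 hosts, 62 usable)


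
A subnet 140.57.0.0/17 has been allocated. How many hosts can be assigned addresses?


Host bits = 32 - 17 = 15
Total addresses = 2^15 = 32768
Usable = total - 2 (network and broadcast)
Usable hosts: 32766


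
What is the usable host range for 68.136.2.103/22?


Network: 68.136.0.0
Broadcast: 68.136.3.255
First usable = network + 1
Last usable = broadcast - 1
Range: 68.136.0.1 to 68.136.3.254


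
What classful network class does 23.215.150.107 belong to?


First octet: 23
Binary: 00010111
0xxxxxxx -> Class A (1-126)
Class A, default mask 255.0.0.0 (/8)


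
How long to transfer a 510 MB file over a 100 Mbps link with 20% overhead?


Effective throughput = 100 * (1 - 20/100) = 80 Mbps
File size in Mb = 510 * 8 = 4080 Mb
Time = 4080 / 80
Time = 51 seconds


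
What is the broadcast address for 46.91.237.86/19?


Network: 46.91.224.0/19
Host bits = 13
Set all host bits to 1:
Broadcast: 46.91.255.255


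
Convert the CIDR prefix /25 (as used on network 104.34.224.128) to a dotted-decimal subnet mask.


/25 means 25 network bits, 7 host bits
Binary: 11111111111111111111111110000000
Mask: 255.255.255.128


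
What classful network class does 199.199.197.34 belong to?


First octet: 199
Binary: 11000111
110xxxxx -> Class C (192-223)
Class C, default mask 255.255.255.0 (/24)


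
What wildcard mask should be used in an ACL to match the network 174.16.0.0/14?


Subnet mask: 255.252.0.0
Wildcard = 255.255.255.255 - subnet mask
255 - 255 = 0
255 - 252 = 3
255 - 0 = 255
255 - 0 = 255
Wildcard: 0.3.255.255


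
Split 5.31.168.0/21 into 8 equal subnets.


New prefix = 21 + 3 = 24
Each subnet has 256 addresses
  5.31.168.0/24
  5.31.169.0/24
  5.31.170.0/24
  5.31.171.0/24
  5.31.172.0/24
  5.31.173.0/24
  5.31.174.0/24
  5.31.175.0/24
Subnets: 5.31.168.0/24, 5.31.169.0/24, 5.31.170.0/24, 5.31.171.0/24, 5.31.172.0/24, 5.31.173.0/24, 5.31.174.0/24, 5.31.175.0/24


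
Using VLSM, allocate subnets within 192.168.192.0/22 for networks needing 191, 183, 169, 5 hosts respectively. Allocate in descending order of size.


191 hosts -> /24 (254 usable): 192.168.192.0/24
183 hosts -> /24 (254 usable): 192.168.193.0/24
169 hosts -> /24 (254 usable): 192.168.194.0/24
5 hosts -> /29 (6 usable): 192.168.195.0/29
Allocation: 192.168.192.0/24 (191 hosts, 254 usable); 192.168.193.0/24 (183 hosts, 254 usable); 192.168.194.0/24 (169 hosts, 254 usable); 192.168.195.0/29 (5 hosts, 6 usable)


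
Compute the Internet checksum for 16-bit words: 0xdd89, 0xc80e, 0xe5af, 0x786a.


Sum all words (with carry folding):
+ 0xdd89 = 0xdd89
+ 0xc80e = 0xa598
+ 0xe5af = 0x8b48
+ 0x786a = 0x03b3
One's complement: ~0x03b3
Checksum = 0xfc4c


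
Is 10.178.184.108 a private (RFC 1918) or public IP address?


RFC 1918 private ranges:
  10.0.0.0/8 (10.0.0.0 - 10.255.255.255)
  172.16.0.0/12 (172.16.0.0 - 172.31.255.255)
  192.168.0.0/16 (192.168.0.0 - 192.168.255.255)
Private (in 10.0.0.0/8)


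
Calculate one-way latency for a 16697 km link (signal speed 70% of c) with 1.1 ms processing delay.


Speed = 0.7 * 3e5 km/s = 210000 km/s
Propagation delay = 16697 / 210000 = 0.0795 s = 79.5095 ms
Processing delay = 1.1 ms
Total one-way latency = 80.6095 ms


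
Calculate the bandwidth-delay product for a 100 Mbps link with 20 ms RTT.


BDP = bandwidth * RTT
= 100 Mbps * 20 ms
= 100 * 1e6 * 20 / 1000 bits
= 2000000 bits
= 250000 bytes
= 244.1406 KB
BDP = 2000000 bits (250000 bytes)


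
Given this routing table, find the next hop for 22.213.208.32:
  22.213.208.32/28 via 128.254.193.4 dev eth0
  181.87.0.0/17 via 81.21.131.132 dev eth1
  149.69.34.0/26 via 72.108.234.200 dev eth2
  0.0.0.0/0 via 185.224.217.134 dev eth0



Longest prefix match for 22.213.208.32:
  /28 22.213.208.32: MATCH
  /17 181.87.0.0: no
  /26 149.69.34.0: no
  /0 0.0.0.0: MATCH
Selected: next-hop 128.254.193.4 via eth0 (matched /28)


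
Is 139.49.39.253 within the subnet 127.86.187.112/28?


Subnet network: 127.86.187.112
Test IP AND mask: 139.49.39.240
No, 139.49.39.253 is not in 127.86.187.112/28


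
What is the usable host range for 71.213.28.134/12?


Network: 71.208.0.0
Broadcast: 71.223.255.255
First usable = network + 1
Last usable = broadcast - 1
Range: 71.208.0.1 to 71.223.255.254


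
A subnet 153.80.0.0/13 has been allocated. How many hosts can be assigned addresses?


Host bits = 32 - 13 = 19
Total addresses = 2^19 = 524288
Usable = total - 2 (network and broadcast)
Usable hosts: 524286


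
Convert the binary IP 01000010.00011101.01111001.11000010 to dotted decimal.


01000010 = 66
00011101 = 29
01111001 = 121
11000010 = 194
IP: 66.29.121.194


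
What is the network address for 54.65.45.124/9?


IP:   00110110.01000001.00101101.01111100
Mask: 11111111.10000000.00000000.00000000
AND operation:
Net:  00110110.00000000.00000000.00000000
Network: 54.0.0.0/9


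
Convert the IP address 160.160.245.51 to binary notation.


160 = 10100000
160 = 10100000
245 = 11110101
51 = 00110011
Binary: 10100000.10100000.11110101.00110011


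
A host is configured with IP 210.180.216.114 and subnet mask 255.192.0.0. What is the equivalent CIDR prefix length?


Binary: 11111111.11000000.00000000.00000000
Count leading 1s
Prefix: /10


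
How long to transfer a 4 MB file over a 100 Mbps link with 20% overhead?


Effective throughput = 100 * (1 - 20/100) = 80 Mbps
File size in Mb = 4 * 8 = 32 Mb
Time = 32 / 80
Time = 0.4 seconds


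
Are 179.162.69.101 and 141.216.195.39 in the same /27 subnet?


Mask: 255.255.255.224
179.162.69.101 AND mask = 179.162.69.96
141.216.195.39 AND mask = 141.216.195.32
No, different subnets (179.162.69.96 vs 141.216.195.32)


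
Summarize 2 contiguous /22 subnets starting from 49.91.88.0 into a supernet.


Original prefix: /22
Number of subnets: 2 = 2^1
New prefix = 22 - 1 = 21
Supernet: 49.91.88.0/21


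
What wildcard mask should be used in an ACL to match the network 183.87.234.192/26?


Subnet mask: 255.255.255.192
Wildcard = 255.255.255.255 - subnet mask
255 - 255 = 0
255 - 255 = 0
255 - 255 = 0
255 - 192 = 63
Wildcard: 0.0.0.63


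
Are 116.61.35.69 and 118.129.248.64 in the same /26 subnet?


Mask: 255.255.255.192
116.61.35.69 AND mask = 116.61.35.64
118.129.248.64 AND mask = 118.129.248.64
No, different subnets (116.61.35.64 vs 118.129.248.64)


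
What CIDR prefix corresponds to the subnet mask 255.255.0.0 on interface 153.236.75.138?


Binary: 11111111.11111111.00000000.00000000
Count leading 1s
Prefix: /16


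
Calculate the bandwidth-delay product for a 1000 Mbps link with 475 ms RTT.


BDP = bandwidth * RTT
= 1000 Mbps * 475 ms
= 1000 * 1e6 * 475 / 1000 bits
= 475000000 bits
= 59375000 bytes
= 57983.3984 KB
BDP = 475000000 bits (59375000 bytes)


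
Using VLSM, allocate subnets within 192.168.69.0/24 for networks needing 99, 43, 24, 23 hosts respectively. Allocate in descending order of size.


99 hosts -> /25 (126 usable): 192.168.69.0/25
43 hosts -> /26 (62 usable): 192.168.69.128/26
24 hosts -> /27 (30 usable): 192.168.69.192/27
23 hosts -> /27 (30 usable): 192.168.69.224/27
Allocation: 192.168.69.0/25 (99 hosts, 126 usable); 192.168.69.128/26 (43 hosts, 62 usable); 192.168.69.192/27 (24 hosts, 30 usable); 192.168.69.224/27 (23 hosts, 30 usable)
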